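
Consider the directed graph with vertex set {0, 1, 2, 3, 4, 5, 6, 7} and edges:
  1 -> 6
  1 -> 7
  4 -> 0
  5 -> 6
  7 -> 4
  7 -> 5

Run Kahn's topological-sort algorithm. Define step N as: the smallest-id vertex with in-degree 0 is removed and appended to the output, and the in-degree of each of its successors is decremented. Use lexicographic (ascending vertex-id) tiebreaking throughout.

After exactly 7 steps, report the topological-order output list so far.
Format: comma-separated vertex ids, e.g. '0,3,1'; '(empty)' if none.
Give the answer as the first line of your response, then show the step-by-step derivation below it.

1,2,3,7,4,0,5

step 1: output 1; order=[1]; indeg=(1,0,0,0,1,1,1,0)
step 2: output 2; order=[1,2]; indeg=(1,0,0,0,1,1,1,0)
step 3: output 3; order=[1,2,3]; indeg=(1,0,0,0,1,1,1,0)
step 4: output 7; order=[1,2,3,7]; indeg=(1,0,0,0,0,0,1,0)
step 5: output 4; order=[1,2,3,7,4]; indeg=(0,0,0,0,0,0,1,0)
step 6: output 0; order=[1,2,3,7,4,0]; indeg=(0,0,0,0,0,0,1,0)
step 7: output 5; order=[1,2,3,7,4,0,5]; indeg=(0,0,0,0,0,0,0,0)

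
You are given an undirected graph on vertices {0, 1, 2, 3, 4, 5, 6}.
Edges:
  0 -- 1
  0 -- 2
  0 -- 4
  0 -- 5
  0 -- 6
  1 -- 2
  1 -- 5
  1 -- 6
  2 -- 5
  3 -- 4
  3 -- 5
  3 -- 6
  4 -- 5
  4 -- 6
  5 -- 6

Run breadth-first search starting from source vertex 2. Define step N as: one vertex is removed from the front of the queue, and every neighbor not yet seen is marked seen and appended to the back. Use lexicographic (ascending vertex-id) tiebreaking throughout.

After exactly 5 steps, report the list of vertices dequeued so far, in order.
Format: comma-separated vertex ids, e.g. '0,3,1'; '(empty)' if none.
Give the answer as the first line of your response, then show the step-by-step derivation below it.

2,0,1,5,4

step 1: dequeue 2; queue=[0,1,5]; order=2
step 2: dequeue 0; queue=[1,5,4,6]; order=2,0
step 3: dequeue 1; queue=[5,4,6]; order=2,0,1
step 4: dequeue 5; queue=[4,6,3]; order=2,0,1,5
step 5: dequeue 4; queue=[6,3]; order=2,0,1,5,4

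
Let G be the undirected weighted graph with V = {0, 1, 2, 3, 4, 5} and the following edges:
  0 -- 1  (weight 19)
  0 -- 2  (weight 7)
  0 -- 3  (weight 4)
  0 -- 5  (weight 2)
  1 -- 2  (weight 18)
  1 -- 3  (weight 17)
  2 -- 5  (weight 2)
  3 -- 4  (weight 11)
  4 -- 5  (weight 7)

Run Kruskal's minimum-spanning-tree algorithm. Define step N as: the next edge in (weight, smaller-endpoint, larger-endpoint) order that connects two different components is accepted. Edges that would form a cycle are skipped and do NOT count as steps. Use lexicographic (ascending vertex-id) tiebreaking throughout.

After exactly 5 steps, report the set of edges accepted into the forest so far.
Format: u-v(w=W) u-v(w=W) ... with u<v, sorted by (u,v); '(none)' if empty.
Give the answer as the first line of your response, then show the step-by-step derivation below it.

0-3(w=4) 0-5(w=2) 1-3(w=17) 2-5(w=2) 4-5(w=7)

step 1: add edge 0-5 (w=2); MST = {0-5(w=2)}
step 2: add edge 2-5 (w=2); MST = {0-5(w=2) 2-5(w=2)}
step 3: add edge 0-3 (w=4); MST = {0-3(w=4) 0-5(w=2) 2-5(w=2)}
step 4: add edge 4-5 (w=7); MST = {0-3(w=4) 0-5(w=2) 2-5(w=2) 4-5(w=7)}
step 5: add edge 1-3 (w=17); MST = {0-3(w=4) 0-5(w=2) 1-3(w=17) 2-5(w=2) 4-5(w=7)}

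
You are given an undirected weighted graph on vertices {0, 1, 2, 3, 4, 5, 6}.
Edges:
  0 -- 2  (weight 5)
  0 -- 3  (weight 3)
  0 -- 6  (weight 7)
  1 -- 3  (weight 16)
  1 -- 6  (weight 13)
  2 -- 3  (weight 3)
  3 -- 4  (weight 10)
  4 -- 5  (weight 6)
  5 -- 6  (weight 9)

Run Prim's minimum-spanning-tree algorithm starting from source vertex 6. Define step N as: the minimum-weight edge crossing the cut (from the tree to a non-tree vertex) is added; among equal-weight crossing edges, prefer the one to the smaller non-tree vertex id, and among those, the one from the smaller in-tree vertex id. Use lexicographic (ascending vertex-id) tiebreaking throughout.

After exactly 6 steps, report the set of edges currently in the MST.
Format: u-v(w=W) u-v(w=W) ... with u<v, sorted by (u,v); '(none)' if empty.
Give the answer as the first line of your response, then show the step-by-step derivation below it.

0-3(w=3) 0-6(w=7) 1-6(w=13) 2-3(w=3) 4-5(w=6) 5-6(w=9)

step 1: add edge 0-6 (w=7); MST = {0-6(w=7)}
step 2: add edge 0-3 (w=3); MST = {0-3(w=3) 0-6(w=7)}
step 3: add edge 2-3 (w=3); MST = {0-3(w=3) 0-6(w=7) 2-3(w=3)}
step 4: add edge 5-6 (w=9); MST = {0-3(w=3) 0-6(w=7) 2-3(w=3) 5-6(w=9)}
step 5: add edge 4-5 (w=6); MST = {0-3(w=3) 0-6(w=7) 2-3(w=3) 4-5(w=6) 5-6(w=9)}
step 6: add edge 1-6 (w=13); MST = {0-3(w=3) 0-6(w=7) 1-6(w=13) 2-3(w=3) 4-5(w=6) 5-6(w=9)}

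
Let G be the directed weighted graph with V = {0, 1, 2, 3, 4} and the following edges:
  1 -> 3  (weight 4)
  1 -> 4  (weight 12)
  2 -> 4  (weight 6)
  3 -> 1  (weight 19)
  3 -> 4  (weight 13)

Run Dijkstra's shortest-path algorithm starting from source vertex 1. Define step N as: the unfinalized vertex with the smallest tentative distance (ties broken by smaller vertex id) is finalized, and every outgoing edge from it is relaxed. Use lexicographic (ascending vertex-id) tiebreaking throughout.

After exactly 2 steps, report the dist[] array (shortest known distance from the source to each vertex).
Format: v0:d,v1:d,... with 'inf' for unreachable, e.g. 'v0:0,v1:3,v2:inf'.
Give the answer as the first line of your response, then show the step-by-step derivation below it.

v0:inf,v1:0,v2:inf,v3:4,v4:12

step 1: dist = v0:inf,v1:0,v2:inf,v3:4,v4:12
step 2: dist = v0:inf,v1:0,v2:inf,v3:4,v4:12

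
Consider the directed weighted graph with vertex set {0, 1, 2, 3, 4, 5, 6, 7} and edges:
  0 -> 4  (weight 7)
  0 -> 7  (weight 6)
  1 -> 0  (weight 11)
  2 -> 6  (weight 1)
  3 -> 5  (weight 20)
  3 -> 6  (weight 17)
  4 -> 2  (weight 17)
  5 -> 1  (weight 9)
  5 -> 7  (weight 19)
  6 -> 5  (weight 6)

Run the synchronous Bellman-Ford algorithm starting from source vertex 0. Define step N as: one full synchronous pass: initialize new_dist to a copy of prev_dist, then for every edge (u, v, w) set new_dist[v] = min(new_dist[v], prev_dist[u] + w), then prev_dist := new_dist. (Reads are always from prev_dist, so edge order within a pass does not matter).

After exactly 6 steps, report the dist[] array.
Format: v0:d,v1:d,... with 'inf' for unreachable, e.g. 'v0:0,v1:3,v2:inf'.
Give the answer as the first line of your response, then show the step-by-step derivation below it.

v0:0,v1:40,v2:24,v3:inf,v4:7,v5:31,v6:25,v7:6

step 1: dist = v0:0,v1:inf,v2:inf,v3:inf,v4:7,v5:inf,v6:inf,v7:6
step 2: dist = v0:0,v1:inf,v2:24,v3:inf,v4:7,v5:inf,v6:inf,v7:6
step 3: dist = v0:0,v1:inf,v2:24,v3:inf,v4:7,v5:inf,v6:25,v7:6
step 4: dist = v0:0,v1:inf,v2:24,v3:inf,v4:7,v5:31,v6:25,v7:6
step 5: dist = v0:0,v1:40,v2:24,v3:inf,v4:7,v5:31,v6:25,v7:6
step 6: dist = v0:0,v1:40,v2:24,v3:inf,v4:7,v5:31,v6:25,v7:6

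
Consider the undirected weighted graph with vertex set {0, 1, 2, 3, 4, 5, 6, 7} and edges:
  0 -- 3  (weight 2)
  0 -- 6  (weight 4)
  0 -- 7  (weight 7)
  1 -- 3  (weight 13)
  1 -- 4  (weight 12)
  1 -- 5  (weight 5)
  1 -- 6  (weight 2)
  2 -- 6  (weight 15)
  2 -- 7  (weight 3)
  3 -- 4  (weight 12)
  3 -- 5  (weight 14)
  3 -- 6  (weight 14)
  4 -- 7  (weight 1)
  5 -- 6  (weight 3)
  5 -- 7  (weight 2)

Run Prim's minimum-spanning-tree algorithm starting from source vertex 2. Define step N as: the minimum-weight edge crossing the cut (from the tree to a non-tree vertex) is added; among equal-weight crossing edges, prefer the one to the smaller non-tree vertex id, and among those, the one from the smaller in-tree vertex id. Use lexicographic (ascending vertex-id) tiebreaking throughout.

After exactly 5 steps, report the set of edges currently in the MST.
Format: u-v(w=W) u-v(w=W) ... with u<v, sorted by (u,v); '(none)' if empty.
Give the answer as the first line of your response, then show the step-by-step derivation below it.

1-6(w=2) 2-7(w=3) 4-7(w=1) 5-6(w=3) 5-7(w=2)

step 1: add edge 2-7 (w=3); MST = {2-7(w=3)}
step 2: add edge 4-7 (w=1); MST = {2-7(w=3) 4-7(w=1)}
step 3: add edge 5-7 (w=2); MST = {2-7(w=3) 4-7(w=1) 5-7(w=2)}
step 4: add edge 5-6 (w=3); MST = {2-7(w=3) 4-7(w=1) 5-6(w=3) 5-7(w=2)}
step 5: add edge 1-6 (w=2); MST = {1-6(w=2) 2-7(w=3) 4-7(w=1) 5-6(w=3) 5-7(w=2)}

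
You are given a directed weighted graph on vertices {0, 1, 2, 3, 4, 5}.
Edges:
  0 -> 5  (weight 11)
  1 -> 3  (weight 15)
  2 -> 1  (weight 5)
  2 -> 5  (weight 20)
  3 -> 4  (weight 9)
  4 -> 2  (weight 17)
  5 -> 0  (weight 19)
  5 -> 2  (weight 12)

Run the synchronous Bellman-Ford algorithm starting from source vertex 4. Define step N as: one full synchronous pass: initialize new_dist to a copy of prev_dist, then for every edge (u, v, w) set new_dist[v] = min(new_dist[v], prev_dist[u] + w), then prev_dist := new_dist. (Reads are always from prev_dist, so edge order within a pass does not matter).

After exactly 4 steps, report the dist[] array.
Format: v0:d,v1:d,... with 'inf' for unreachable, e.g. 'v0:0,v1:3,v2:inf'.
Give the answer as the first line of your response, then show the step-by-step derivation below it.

v0:56,v1:22,v2:17,v3:37,v4:0,v5:37

step 1: dist = v0:inf,v1:inf,v2:17,v3:inf,v4:0,v5:inf
step 2: dist = v0:inf,v1:22,v2:17,v3:inf,v4:0,v5:37
step 3: dist = v0:56,v1:22,v2:17,v3:37,v4:0,v5:37
step 4: dist = v0:56,v1:22,v2:17,v3:37,v4:0,v5:37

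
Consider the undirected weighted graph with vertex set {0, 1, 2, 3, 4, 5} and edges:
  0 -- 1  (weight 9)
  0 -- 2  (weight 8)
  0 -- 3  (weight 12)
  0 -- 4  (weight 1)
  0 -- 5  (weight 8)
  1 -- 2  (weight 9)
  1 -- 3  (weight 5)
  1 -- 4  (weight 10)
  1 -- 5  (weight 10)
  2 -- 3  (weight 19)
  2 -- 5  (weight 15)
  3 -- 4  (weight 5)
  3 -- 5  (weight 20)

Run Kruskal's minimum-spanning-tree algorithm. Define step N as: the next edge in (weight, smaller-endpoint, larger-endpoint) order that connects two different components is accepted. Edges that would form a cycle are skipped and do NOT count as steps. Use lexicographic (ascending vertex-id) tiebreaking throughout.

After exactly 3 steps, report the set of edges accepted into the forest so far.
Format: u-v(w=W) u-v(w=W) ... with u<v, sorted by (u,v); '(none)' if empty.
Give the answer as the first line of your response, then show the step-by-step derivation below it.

0-4(w=1) 1-3(w=5) 3-4(w=5)

step 1: add edge 0-4 (w=1); MST = {0-4(w=1)}
step 2: add edge 1-3 (w=5); MST = {0-4(w=1) 1-3(w=5)}
step 3: add edge 3-4 (w=5); MST = {0-4(w=1) 1-3(w=5) 3-4(w=5)}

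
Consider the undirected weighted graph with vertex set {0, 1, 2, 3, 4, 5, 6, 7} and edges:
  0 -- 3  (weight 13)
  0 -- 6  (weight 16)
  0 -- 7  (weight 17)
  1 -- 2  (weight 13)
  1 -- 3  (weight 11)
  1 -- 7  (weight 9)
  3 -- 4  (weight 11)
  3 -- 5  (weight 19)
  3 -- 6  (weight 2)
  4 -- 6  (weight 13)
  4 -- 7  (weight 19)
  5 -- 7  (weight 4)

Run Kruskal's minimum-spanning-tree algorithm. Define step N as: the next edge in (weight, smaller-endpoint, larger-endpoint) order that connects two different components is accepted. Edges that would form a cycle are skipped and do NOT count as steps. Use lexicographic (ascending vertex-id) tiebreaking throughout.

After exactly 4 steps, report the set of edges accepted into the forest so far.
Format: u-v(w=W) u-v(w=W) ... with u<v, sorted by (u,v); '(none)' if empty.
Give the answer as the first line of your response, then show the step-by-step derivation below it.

1-3(w=11) 1-7(w=9) 3-6(w=2) 5-7(w=4)

step 1: add edge 3-6 (w=2); MST = {3-6(w=2)}
step 2: add edge 5-7 (w=4); MST = {3-6(w=2) 5-7(w=4)}
step 3: add edge 1-7 (w=9); MST = {1-7(w=9) 3-6(w=2) 5-7(w=4)}
step 4: add edge 1-3 (w=11); MST = {1-3(w=11) 1-7(w=9) 3-6(w=2) 5-7(w=4)}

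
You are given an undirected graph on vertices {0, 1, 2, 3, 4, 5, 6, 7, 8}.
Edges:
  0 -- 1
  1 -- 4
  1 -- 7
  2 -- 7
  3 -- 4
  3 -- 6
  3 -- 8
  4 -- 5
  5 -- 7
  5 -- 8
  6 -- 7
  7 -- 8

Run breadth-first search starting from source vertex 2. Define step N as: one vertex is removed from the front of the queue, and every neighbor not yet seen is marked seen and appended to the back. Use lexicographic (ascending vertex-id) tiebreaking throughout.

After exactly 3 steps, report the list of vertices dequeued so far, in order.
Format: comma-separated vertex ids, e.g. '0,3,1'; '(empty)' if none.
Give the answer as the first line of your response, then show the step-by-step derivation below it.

2,7,1

step 1: dequeue 2; queue=[7]; order=2
step 2: dequeue 7; queue=[1,5,6,8]; order=2,7
step 3: dequeue 1; queue=[5,6,8,0,4]; order=2,7,1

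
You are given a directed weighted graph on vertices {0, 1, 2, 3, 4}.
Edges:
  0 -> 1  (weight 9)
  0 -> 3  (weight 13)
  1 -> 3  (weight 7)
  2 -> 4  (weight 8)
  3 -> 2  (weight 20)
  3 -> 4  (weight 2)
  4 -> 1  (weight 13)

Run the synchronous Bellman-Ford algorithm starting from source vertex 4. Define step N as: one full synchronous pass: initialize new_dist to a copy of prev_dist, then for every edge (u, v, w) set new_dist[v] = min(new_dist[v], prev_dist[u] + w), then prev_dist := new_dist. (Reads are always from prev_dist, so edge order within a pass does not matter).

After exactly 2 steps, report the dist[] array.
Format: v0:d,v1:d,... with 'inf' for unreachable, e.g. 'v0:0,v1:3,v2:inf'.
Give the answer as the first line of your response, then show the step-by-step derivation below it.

v0:inf,v1:13,v2:inf,v3:20,v4:0

step 1: dist = v0:inf,v1:13,v2:inf,v3:inf,v4:0
step 2: dist = v0:inf,v1:13,v2:inf,v3:20,v4:0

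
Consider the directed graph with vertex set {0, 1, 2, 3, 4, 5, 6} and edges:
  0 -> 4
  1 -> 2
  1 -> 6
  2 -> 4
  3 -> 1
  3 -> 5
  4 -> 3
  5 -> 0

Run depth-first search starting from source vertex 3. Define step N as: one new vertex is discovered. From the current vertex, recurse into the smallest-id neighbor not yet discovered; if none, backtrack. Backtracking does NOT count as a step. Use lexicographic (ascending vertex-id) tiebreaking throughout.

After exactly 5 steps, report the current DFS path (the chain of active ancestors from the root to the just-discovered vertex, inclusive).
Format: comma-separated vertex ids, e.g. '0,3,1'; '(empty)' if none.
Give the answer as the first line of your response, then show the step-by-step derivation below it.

3,1,6

step 1: discover 3; path=3; order=3
step 2: discover 1; path=3>1; order=3,1
step 3: discover 2; path=3>1>2; order=3,1,2
step 4: discover 4; path=3>1>2>4; order=3,1,2,4
step 5: discover 6; path=3>1>6; order=3,1,2,4,6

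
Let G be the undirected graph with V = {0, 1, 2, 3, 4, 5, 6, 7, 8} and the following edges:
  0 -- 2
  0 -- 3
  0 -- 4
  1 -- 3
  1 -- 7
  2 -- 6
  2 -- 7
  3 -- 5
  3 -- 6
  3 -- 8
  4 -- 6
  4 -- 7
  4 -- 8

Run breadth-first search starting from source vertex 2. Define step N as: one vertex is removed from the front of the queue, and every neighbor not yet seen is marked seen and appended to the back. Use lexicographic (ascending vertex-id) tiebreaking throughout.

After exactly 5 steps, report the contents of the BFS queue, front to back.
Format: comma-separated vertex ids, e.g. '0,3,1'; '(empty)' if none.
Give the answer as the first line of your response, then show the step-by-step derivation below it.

4,1,5,8

step 1: dequeue 2; queue=[0,6,7]; order=2
step 2: dequeue 0; queue=[6,7,3,4]; order=2,0
step 3: dequeue 6; queue=[7,3,4]; order=2,0,6
step 4: dequeue 7; queue=[3,4,1]; order=2,0,6,7
step 5: dequeue 3; queue=[4,1,5,8]; order=2,0,6,7,3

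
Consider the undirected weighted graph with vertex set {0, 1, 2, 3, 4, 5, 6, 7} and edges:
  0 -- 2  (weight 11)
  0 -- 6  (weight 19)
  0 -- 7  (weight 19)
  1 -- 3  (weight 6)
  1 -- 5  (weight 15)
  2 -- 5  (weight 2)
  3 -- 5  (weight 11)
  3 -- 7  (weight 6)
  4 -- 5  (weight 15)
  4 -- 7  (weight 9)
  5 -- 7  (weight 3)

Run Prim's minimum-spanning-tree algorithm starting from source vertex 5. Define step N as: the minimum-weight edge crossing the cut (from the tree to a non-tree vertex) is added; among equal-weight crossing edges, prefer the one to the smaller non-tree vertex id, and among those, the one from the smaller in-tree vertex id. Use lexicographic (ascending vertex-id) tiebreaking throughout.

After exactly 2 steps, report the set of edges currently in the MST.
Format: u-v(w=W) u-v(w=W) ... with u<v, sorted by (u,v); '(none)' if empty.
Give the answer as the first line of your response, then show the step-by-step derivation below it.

2-5(w=2) 5-7(w=3)

step 1: add edge 2-5 (w=2); MST = {2-5(w=2)}
step 2: add edge 5-7 (w=3); MST = {2-5(w=2) 5-7(w=3)}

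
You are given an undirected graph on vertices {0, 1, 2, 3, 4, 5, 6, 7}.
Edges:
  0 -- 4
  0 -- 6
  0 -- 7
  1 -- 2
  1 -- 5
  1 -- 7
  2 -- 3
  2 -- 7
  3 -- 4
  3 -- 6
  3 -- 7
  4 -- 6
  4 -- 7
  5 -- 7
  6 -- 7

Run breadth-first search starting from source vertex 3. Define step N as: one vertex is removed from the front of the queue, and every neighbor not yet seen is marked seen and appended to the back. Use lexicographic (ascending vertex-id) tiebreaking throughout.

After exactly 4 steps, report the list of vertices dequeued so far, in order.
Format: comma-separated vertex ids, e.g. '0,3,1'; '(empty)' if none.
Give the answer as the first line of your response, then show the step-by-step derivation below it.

3,2,4,6

step 1: dequeue 3; queue=[2,4,6,7]; order=3
step 2: dequeue 2; queue=[4,6,7,1]; order=3,2
step 3: dequeue 4; queue=[6,7,1,0]; order=3,2,4
step 4: dequeue 6; queue=[7,1,0]; order=3,2,4,6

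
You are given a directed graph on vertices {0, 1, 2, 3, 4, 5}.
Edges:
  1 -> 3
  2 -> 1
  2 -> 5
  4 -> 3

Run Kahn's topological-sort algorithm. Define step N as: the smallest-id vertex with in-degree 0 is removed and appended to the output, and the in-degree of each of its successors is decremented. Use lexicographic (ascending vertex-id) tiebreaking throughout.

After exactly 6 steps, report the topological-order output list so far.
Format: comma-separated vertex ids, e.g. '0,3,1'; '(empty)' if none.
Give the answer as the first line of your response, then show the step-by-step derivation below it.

0,2,1,4,3,5

step 1: output 0; order=[0]; indeg=(0,1,0,2,0,1)
step 2: output 2; order=[0,2]; indeg=(0,0,0,2,0,0)
step 3: output 1; order=[0,2,1]; indeg=(0,0,0,1,0,0)
step 4: output 4; order=[0,2,1,4]; indeg=(0,0,0,0,0,0)
step 5: output 3; order=[0,2,1,4,3]; indeg=(0,0,0,0,0,0)
step 6: output 5; order=[0,2,1,4,3,5]; indeg=(0,0,0,0,0,0)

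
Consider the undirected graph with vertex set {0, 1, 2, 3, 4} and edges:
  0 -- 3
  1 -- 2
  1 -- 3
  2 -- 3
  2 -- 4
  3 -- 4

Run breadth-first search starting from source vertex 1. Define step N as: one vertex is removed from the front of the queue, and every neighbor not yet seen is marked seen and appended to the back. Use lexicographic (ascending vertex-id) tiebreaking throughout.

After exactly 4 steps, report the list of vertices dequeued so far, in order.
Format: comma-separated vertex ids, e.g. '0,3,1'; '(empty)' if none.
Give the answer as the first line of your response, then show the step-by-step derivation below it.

1,2,3,4

step 1: dequeue 1; queue=[2,3]; order=1
step 2: dequeue 2; queue=[3,4]; order=1,2
step 3: dequeue 3; queue=[4,0]; order=1,2,3
step 4: dequeue 4; queue=[0]; order=1,2,3,4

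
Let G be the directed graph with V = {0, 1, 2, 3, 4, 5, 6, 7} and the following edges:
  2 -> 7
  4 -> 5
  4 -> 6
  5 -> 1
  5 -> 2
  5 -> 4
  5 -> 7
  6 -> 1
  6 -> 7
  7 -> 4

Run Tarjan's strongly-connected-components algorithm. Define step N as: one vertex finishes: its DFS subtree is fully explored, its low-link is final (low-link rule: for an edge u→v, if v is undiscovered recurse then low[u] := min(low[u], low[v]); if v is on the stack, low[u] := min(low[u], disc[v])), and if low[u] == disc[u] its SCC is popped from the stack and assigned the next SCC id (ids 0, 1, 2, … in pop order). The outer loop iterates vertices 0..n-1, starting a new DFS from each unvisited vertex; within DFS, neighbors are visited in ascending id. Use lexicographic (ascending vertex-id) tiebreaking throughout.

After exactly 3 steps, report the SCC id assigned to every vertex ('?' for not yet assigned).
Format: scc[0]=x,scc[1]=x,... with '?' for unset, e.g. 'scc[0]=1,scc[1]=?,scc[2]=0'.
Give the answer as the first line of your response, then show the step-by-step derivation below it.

scc[0]=0,scc[1]=1,scc[2]=?,scc[3]=?,scc[4]=?,scc[5]=?,scc[6]=?,scc[7]=?

step 1: low=(low[0]=0,low[1]=?,low[2]=?,low[3]=?,low[4]=?,low[5]=?,low[6]=?,low[7]=?); scc=(scc[0]=0,scc[1]=?,scc[2]=?,scc[3]=?,scc[4]=?,scc[5]=?,scc[6]=?,scc[7]=?)
step 2: low=(low[0]=0,low[1]=1,low[2]=?,low[3]=?,low[4]=?,low[5]=?,low[6]=?,low[7]=?); scc=(scc[0]=0,scc[1]=1,scc[2]=?,scc[3]=?,scc[4]=?,scc[5]=?,scc[6]=?,scc[7]=?)
step 3: low=(low[0]=0,low[1]=1,low[2]=2,low[3]=?,low[4]=4,low[5]=2,low[6]=?,low[7]=3); scc=(scc[0]=0,scc[1]=1,scc[2]=?,scc[3]=?,scc[4]=?,scc[5]=?,scc[6]=?,scc[7]=?)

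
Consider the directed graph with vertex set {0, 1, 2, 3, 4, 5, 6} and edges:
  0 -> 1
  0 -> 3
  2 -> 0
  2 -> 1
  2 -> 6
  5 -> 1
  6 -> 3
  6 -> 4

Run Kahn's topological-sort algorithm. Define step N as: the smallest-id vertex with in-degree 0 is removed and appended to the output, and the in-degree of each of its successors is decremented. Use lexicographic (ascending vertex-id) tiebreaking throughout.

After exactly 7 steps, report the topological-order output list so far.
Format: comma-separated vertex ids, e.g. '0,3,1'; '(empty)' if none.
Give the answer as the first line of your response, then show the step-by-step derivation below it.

2,0,5,1,6,3,4

step 1: output 2; order=[2]; indeg=(0,2,0,2,1,0,0)
step 2: output 0; order=[2,0]; indeg=(0,1,0,1,1,0,0)
step 3: output 5; order=[2,0,5]; indeg=(0,0,0,1,1,0,0)
step 4: output 1; order=[2,0,5,1]; indeg=(0,0,0,1,1,0,0)
step 5: output 6; order=[2,0,5,1,6]; indeg=(0,0,0,0,0,0,0)
step 6: output 3; order=[2,0,5,1,6,3]; indeg=(0,0,0,0,0,0,0)
step 7: output 4; order=[2,0,5,1,6,3,4]; indeg=(0,0,0,0,0,0,0)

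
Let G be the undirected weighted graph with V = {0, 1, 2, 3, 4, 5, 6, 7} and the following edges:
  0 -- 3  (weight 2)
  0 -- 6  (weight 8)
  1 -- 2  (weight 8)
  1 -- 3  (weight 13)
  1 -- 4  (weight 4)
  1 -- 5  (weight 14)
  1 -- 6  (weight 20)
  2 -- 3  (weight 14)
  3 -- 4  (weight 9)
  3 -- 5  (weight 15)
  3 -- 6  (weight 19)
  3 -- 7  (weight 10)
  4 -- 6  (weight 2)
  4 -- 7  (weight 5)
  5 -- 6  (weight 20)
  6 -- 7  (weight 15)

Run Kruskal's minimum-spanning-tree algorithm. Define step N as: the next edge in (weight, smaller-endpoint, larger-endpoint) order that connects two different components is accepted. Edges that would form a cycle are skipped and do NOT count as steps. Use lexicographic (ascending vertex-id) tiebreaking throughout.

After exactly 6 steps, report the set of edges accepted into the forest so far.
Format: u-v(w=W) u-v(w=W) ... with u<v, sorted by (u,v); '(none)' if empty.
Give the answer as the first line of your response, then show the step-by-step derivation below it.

0-3(w=2) 0-6(w=8) 1-2(w=8) 1-4(w=4) 4-6(w=2) 4-7(w=5)

step 1: add edge 0-3 (w=2); MST = {0-3(w=2)}
step 2: add edge 4-6 (w=2); MST = {0-3(w=2) 4-6(w=2)}
step 3: add edge 1-4 (w=4); MST = {0-3(w=2) 1-4(w=4) 4-6(w=2)}
step 4: add edge 4-7 (w=5); MST = {0-3(w=2) 1-4(w=4) 4-6(w=2) 4-7(w=5)}
step 5: add edge 0-6 (w=8); MST = {0-3(w=2) 0-6(w=8) 1-4(w=4) 4-6(w=2) 4-7(w=5)}
step 6: add edge 1-2 (w=8); MST = {0-3(w=2) 0-6(w=8) 1-2(w=8) 1-4(w=4) 4-6(w=2) 4-7(w=5)}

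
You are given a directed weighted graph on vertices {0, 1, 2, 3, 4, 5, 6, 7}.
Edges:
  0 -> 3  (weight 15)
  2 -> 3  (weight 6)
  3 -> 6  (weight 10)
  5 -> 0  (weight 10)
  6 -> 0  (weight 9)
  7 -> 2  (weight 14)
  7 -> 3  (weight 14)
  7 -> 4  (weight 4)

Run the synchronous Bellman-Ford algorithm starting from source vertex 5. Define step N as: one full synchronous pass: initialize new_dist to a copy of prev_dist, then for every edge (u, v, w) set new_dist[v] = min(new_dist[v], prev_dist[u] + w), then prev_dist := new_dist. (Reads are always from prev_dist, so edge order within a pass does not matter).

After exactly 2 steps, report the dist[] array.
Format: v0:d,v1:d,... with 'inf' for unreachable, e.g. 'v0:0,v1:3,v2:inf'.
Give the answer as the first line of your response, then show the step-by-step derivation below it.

v0:10,v1:inf,v2:inf,v3:25,v4:inf,v5:0,v6:inf,v7:inf

step 1: dist = v0:10,v1:inf,v2:inf,v3:inf,v4:inf,v5:0,v6:inf,v7:inf
step 2: dist = v0:10,v1:inf,v2:inf,v3:25,v4:inf,v5:0,v6:inf,v7:inf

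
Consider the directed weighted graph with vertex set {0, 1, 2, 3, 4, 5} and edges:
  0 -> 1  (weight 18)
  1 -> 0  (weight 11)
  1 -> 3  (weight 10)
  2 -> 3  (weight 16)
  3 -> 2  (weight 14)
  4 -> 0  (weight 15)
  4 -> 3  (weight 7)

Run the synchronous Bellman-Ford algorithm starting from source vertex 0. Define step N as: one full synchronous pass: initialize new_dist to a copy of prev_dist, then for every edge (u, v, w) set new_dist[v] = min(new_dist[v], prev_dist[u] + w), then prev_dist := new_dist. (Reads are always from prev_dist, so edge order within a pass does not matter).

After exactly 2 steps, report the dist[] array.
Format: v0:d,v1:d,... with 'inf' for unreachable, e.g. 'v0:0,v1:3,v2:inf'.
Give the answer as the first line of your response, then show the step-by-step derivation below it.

v0:0,v1:18,v2:inf,v3:28,v4:inf,v5:inf

step 1: dist = v0:0,v1:18,v2:inf,v3:inf,v4:inf,v5:inf
step 2: dist = v0:0,v1:18,v2:inf,v3:28,v4:inf,v5:inf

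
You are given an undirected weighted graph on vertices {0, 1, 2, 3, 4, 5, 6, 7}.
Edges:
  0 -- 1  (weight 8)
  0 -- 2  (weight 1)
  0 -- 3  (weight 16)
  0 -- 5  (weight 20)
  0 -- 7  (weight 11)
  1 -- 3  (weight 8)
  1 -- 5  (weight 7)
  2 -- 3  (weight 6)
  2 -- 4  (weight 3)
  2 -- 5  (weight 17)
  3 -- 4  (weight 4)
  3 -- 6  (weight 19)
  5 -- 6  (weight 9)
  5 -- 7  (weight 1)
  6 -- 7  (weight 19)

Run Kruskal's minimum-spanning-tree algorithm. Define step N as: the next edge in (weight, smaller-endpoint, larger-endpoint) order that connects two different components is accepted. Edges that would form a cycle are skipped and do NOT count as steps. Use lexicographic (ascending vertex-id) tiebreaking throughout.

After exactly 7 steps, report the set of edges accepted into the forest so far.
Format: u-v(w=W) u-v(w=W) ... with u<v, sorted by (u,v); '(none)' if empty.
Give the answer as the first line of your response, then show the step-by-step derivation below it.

0-1(w=8) 0-2(w=1) 1-5(w=7) 2-4(w=3) 3-4(w=4) 5-6(w=9) 5-7(w=1)

step 1: add edge 0-2 (w=1); MST = {0-2(w=1)}
step 2: add edge 5-7 (w=1); MST = {0-2(w=1) 5-7(w=1)}
step 3: add edge 2-4 (w=3); MST = {0-2(w=1) 2-4(w=3) 5-7(w=1)}
step 4: add edge 3-4 (w=4); MST = {0-2(w=1) 2-4(w=3) 3-4(w=4) 5-7(w=1)}
step 5: add edge 1-5 (w=7); MST = {0-2(w=1) 1-5(w=7) 2-4(w=3) 3-4(w=4) 5-7(w=1)}
step 6: add edge 0-1 (w=8); MST = {0-1(w=8) 0-2(w=1) 1-5(w=7) 2-4(w=3) 3-4(w=4) 5-7(w=1)}
step 7: add edge 5-6 (w=9); MST = {0-1(w=8) 0-2(w=1) 1-5(w=7) 2-4(w=3) 3-4(w=4) 5-6(w=9) 5-7(w=1)}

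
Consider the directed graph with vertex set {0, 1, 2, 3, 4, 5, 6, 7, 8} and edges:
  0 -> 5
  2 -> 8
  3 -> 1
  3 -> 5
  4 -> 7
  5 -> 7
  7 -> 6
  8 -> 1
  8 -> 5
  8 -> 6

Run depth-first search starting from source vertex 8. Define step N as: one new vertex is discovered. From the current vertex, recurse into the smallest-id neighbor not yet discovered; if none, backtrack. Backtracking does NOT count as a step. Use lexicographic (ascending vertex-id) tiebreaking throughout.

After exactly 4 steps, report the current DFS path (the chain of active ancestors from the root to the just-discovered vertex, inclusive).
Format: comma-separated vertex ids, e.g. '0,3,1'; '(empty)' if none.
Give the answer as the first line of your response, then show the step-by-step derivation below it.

8,5,7

step 1: discover 8; path=8; order=8
step 2: discover 1; path=8>1; order=8,1
step 3: discover 5; path=8>5; order=8,1,5
step 4: discover 7; path=8>5>7; order=8,1,5,7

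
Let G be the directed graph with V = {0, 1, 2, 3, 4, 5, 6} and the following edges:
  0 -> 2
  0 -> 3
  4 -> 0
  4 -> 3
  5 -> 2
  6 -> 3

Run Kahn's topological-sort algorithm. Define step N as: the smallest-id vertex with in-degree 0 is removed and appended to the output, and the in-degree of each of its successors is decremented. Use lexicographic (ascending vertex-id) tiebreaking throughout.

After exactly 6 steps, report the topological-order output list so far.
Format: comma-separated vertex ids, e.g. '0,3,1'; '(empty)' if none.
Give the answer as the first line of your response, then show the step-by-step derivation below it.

1,4,0,5,2,6

step 1: output 1; order=[1]; indeg=(1,0,2,3,0,0,0)
step 2: output 4; order=[1,4]; indeg=(0,0,2,2,0,0,0)
step 3: output 0; order=[1,4,0]; indeg=(0,0,1,1,0,0,0)
step 4: output 5; order=[1,4,0,5]; indeg=(0,0,0,1,0,0,0)
step 5: output 2; order=[1,4,0,5,2]; indeg=(0,0,0,1,0,0,0)
step 6: output 6; order=[1,4,0,5,2,6]; indeg=(0,0,0,0,0,0,0)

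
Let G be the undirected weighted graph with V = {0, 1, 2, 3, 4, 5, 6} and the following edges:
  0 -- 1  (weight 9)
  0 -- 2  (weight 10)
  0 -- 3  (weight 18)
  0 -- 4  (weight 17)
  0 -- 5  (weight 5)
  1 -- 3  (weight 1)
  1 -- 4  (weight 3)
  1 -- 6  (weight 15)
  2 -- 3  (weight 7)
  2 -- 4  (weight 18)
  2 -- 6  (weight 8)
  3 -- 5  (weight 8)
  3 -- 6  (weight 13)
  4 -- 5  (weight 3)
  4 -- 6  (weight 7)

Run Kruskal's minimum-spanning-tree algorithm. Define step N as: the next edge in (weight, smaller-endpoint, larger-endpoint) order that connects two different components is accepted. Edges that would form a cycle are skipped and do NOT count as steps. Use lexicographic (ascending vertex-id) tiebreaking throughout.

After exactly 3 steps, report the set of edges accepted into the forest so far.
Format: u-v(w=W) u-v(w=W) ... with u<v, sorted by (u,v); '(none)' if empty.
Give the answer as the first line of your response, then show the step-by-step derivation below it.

1-3(w=1) 1-4(w=3) 4-5(w=3)

step 1: add edge 1-3 (w=1); MST = {1-3(w=1)}
step 2: add edge 1-4 (w=3); MST = {1-3(w=1) 1-4(w=3)}
step 3: add edge 4-5 (w=3); MST = {1-3(w=1) 1-4(w=3) 4-5(w=3)}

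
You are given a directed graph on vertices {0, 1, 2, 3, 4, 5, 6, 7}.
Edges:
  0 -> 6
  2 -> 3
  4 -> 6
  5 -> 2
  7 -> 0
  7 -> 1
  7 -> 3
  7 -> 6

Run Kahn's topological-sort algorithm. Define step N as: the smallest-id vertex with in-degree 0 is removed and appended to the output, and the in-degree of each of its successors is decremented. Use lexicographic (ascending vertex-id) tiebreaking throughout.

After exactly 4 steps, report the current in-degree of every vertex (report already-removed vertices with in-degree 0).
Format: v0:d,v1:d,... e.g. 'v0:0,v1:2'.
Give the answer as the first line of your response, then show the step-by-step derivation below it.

v0:0,v1:0,v2:0,v3:0,v4:0,v5:0,v6:1,v7:0

step 1: output 4; order=[4]; indeg=(1,1,1,2,0,0,2,0)
step 2: output 5; order=[4,5]; indeg=(1,1,0,2,0,0,2,0)
step 3: output 2; order=[4,5,2]; indeg=(1,1,0,1,0,0,2,0)
step 4: output 7; order=[4,5,2,7]; indeg=(0,0,0,0,0,0,1,0)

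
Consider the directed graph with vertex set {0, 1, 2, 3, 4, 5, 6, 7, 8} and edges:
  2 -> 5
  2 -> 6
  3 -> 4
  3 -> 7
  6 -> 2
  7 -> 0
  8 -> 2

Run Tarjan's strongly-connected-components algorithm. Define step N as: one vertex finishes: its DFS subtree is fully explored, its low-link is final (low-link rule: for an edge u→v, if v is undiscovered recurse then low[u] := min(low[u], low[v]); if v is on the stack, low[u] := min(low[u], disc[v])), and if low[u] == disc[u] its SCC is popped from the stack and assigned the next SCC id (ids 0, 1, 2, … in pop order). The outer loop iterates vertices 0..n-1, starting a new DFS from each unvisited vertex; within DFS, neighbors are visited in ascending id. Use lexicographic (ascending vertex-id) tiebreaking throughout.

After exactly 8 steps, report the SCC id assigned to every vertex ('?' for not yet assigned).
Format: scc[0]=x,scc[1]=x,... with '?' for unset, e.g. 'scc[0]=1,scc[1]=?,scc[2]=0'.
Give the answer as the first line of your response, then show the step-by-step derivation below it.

scc[0]=0,scc[1]=1,scc[2]=3,scc[3]=6,scc[4]=4,scc[5]=2,scc[6]=3,scc[7]=5,scc[8]=?

step 1: low=(low[0]=0,low[1]=?,low[2]=?,low[3]=?,low[4]=?,low[5]=?,low[6]=?,low[7]=?,low[8]=?); scc=(scc[0]=0,scc[1]=?,scc[2]=?,scc[3]=?,scc[4]=?,scc[5]=?,scc[6]=?,scc[7]=?,scc[8]=?)
step 2: low=(low[0]=0,low[1]=1,low[2]=?,low[3]=?,low[4]=?,low[5]=?,low[6]=?,low[7]=?,low[8]=?); scc=(scc[0]=0,scc[1]=1,scc[2]=?,scc[3]=?,scc[4]=?,scc[5]=?,scc[6]=?,scc[7]=?,scc[8]=?)
step 3: low=(low[0]=0,low[1]=1,low[2]=2,low[3]=?,low[4]=?,low[5]=3,low[6]=?,low[7]=?,low[8]=?); scc=(scc[0]=0,scc[1]=1,scc[2]=?,scc[3]=?,scc[4]=?,scc[5]=2,scc[6]=?,scc[7]=?,scc[8]=?)
step 4: low=(low[0]=0,low[1]=1,low[2]=2,low[3]=?,low[4]=?,low[5]=3,low[6]=2,low[7]=?,low[8]=?); scc=(scc[0]=0,scc[1]=1,scc[2]=?,scc[3]=?,scc[4]=?,scc[5]=2,scc[6]=?,scc[7]=?,scc[8]=?)
step 5: low=(low[0]=0,low[1]=1,low[2]=2,low[3]=?,low[4]=?,low[5]=3,low[6]=2,low[7]=?,low[8]=?); scc=(scc[0]=0,scc[1]=1,scc[2]=3,scc[3]=?,scc[4]=?,scc[5]=2,scc[6]=3,scc[7]=?,scc[8]=?)
step 6: low=(low[0]=0,low[1]=1,low[2]=2,low[3]=5,low[4]=6,low[5]=3,low[6]=2,low[7]=?,low[8]=?); scc=(scc[0]=0,scc[1]=1,scc[2]=3,scc[3]=?,scc[4]=4,scc[5]=2,scc[6]=3,scc[7]=?,scc[8]=?)
step 7: low=(low[0]=0,low[1]=1,low[2]=2,low[3]=5,low[4]=6,low[5]=3,low[6]=2,low[7]=7,low[8]=?); scc=(scc[0]=0,scc[1]=1,scc[2]=3,scc[3]=?,scc[4]=4,scc[5]=2,scc[6]=3,scc[7]=5,scc[8]=?)
step 8: low=(low[0]=0,low[1]=1,low[2]=2,low[3]=5,low[4]=6,low[5]=3,low[6]=2,low[7]=7,low[8]=?); scc=(scc[0]=0,scc[1]=1,scc[2]=3,scc[3]=6,scc[4]=4,scc[5]=2,scc[6]=3,scc[7]=5,scc[8]=?)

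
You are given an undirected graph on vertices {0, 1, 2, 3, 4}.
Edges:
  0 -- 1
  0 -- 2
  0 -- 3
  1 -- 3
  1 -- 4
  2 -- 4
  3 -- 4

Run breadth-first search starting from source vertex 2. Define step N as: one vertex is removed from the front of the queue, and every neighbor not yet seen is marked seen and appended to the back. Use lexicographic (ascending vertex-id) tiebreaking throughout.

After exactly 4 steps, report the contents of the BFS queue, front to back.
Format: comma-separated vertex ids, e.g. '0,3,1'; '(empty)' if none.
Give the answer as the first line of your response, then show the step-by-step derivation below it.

3

step 1: dequeue 2; queue=[0,4]; order=2
step 2: dequeue 0; queue=[4,1,3]; order=2,0
step 3: dequeue 4; queue=[1,3]; order=2,0,4
step 4: dequeue 1; queue=[3]; order=2,0,4,1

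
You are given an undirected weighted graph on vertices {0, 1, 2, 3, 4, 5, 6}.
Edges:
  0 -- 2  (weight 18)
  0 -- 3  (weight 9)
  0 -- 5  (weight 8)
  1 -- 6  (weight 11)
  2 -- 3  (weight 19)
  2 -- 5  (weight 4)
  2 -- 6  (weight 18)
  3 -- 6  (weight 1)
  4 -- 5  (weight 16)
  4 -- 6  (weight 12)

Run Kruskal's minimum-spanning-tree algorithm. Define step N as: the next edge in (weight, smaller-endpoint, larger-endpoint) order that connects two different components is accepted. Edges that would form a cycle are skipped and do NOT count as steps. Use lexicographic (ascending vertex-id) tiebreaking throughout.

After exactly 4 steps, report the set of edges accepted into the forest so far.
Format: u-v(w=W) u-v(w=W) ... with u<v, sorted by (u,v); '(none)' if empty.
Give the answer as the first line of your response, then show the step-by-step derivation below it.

0-3(w=9) 0-5(w=8) 2-5(w=4) 3-6(w=1)

step 1: add edge 3-6 (w=1); MST = {3-6(w=1)}
step 2: add edge 2-5 (w=4); MST = {2-5(w=4) 3-6(w=1)}
step 3: add edge 0-5 (w=8); MST = {0-5(w=8) 2-5(w=4) 3-6(w=1)}
step 4: add edge 0-3 (w=9); MST = {0-3(w=9) 0-5(w=8) 2-5(w=4) 3-6(w=1)}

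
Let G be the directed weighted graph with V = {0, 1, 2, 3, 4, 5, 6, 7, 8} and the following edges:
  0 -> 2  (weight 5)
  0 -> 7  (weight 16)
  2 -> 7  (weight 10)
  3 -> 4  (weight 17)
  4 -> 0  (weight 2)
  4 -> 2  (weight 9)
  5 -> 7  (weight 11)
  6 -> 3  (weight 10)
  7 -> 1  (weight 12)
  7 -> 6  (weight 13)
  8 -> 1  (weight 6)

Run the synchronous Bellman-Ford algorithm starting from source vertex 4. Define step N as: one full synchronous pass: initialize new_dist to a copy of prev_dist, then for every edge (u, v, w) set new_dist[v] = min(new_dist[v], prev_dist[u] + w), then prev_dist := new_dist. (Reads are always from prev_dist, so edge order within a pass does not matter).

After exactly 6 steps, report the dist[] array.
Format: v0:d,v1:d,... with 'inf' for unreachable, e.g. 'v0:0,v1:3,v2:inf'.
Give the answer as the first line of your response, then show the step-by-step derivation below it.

v0:2,v1:29,v2:7,v3:40,v4:0,v5:inf,v6:30,v7:17,v8:inf

step 1: dist = v0:2,v1:inf,v2:9,v3:inf,v4:0,v5:inf,v6:inf,v7:inf,v8:inf
step 2: dist = v0:2,v1:inf,v2:7,v3:inf,v4:0,v5:inf,v6:inf,v7:18,v8:inf
step 3: dist = v0:2,v1:30,v2:7,v3:inf,v4:0,v5:inf,v6:31,v7:17,v8:inf
step 4: dist = v0:2,v1:29,v2:7,v3:41,v4:0,v5:inf,v6:30,v7:17,v8:inf
step 5: dist = v0:2,v1:29,v2:7,v3:40,v4:0,v5:inf,v6:30,v7:17,v8:inf
step 6: dist = v0:2,v1:29,v2:7,v3:40,v4:0,v5:inf,v6:30,v7:17,v8:inf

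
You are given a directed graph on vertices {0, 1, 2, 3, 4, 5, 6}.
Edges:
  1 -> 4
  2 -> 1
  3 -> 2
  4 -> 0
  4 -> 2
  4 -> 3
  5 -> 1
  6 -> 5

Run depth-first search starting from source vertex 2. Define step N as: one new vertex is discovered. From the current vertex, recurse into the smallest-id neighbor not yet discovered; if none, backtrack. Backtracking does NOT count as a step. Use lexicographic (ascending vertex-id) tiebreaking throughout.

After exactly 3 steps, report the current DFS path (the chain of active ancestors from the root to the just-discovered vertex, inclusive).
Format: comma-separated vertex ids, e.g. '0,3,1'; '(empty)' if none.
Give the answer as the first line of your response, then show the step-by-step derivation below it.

2,1,4

step 1: discover 2; path=2; order=2
step 2: discover 1; path=2>1; order=2,1
step 3: discover 4; path=2>1>4; order=2,1,4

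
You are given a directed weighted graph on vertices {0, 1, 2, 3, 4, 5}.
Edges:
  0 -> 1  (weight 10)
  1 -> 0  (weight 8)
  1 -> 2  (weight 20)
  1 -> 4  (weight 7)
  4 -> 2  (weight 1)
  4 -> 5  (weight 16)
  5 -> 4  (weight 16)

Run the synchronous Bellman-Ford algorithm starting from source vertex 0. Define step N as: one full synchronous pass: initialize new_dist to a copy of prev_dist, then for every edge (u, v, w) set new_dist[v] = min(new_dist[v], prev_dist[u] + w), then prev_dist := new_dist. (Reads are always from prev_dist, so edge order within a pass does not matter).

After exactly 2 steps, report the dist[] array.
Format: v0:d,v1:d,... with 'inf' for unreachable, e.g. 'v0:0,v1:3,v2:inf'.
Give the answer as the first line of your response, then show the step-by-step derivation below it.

v0:0,v1:10,v2:30,v3:inf,v4:17,v5:inf

step 1: dist = v0:0,v1:10,v2:inf,v3:inf,v4:inf,v5:inf
step 2: dist = v0:0,v1:10,v2:30,v3:inf,v4:17,v5:inf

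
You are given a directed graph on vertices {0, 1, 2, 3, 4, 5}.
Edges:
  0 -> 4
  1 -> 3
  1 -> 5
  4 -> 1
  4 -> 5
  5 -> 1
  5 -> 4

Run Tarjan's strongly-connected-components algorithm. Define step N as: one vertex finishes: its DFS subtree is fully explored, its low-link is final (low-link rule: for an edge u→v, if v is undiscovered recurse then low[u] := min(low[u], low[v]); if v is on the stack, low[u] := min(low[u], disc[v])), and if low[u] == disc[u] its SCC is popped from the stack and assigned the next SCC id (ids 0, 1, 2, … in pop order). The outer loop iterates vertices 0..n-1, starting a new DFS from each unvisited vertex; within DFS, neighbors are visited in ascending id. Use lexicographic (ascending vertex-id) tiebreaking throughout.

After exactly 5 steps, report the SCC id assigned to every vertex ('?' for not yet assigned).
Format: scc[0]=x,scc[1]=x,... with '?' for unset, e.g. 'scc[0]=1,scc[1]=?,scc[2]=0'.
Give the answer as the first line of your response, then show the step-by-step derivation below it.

scc[0]=2,scc[1]=1,scc[2]=?,scc[3]=0,scc[4]=1,scc[5]=1

step 1: low=(low[0]=0,low[1]=2,low[2]=?,low[3]=3,low[4]=1,low[5]=?); scc=(scc[0]=?,scc[1]=?,scc[2]=?,scc[3]=0,scc[4]=?,scc[5]=?)
step 2: low=(low[0]=0,low[1]=2,low[2]=?,low[3]=3,low[4]=1,low[5]=1); scc=(scc[0]=?,scc[1]=?,scc[2]=?,scc[3]=0,scc[4]=?,scc[5]=?)
step 3: low=(low[0]=0,low[1]=1,low[2]=?,low[3]=3,low[4]=1,low[5]=1); scc=(scc[0]=?,scc[1]=?,scc[2]=?,scc[3]=0,scc[4]=?,scc[5]=?)
step 4: low=(low[0]=0,low[1]=1,low[2]=?,low[3]=3,low[4]=1,low[5]=1); scc=(scc[0]=?,scc[1]=1,scc[2]=?,scc[3]=0,scc[4]=1,scc[5]=1)
step 5: low=(low[0]=0,low[1]=1,low[2]=?,low[3]=3,low[4]=1,low[5]=1); scc=(scc[0]=2,scc[1]=1,scc[2]=?,scc[3]=0,scc[4]=1,scc[5]=1)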